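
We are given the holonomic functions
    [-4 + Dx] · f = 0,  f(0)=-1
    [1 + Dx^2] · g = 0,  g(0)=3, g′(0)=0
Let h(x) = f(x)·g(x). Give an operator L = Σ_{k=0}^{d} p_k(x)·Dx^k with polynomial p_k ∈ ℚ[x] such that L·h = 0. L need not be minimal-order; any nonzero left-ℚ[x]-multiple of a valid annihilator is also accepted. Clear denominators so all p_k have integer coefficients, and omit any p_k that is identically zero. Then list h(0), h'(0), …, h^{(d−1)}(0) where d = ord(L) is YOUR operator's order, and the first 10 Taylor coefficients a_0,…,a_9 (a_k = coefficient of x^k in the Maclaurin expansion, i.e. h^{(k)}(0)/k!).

L = 17 - 8·Dx + Dx^2  (order 2).
h: a_k = -3, -12, -45/2, -26, -161/8, -101/10, -33/16, 727/420, 31679/13440, 50999/30240, …
ICs: h(0) = -3, h′(0) = -12.

f: a_k = -1, -4, -8, -32/3, -32/3, -128/15, -256/45, -1024/315, -512/315, -2048/2835, …
g: a_k = 3, 0, -3/2, 0, 1/8, 0, -1/240, 0, 1/13440, 0, …
Sym-product of L_f,L_g gives L₀ (≤ ord 2).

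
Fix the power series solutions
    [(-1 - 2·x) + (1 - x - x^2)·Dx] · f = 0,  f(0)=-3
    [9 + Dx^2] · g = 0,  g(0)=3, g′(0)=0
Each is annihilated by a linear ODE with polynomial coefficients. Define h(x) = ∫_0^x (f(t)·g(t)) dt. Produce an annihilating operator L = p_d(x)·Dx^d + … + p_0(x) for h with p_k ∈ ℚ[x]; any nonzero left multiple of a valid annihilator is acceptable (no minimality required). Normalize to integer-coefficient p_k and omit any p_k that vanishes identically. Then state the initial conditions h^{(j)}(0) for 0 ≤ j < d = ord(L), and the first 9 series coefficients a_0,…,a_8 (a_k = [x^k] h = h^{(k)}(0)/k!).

L = (-7 + 9·x + 9·x^2)·Dx + (2 + 4·x)·Dx^2 + (-1 + x + x^2)·Dx^3  (order 3).
h: a_k = 0, -9, -9/2, 15/2, 27/8, 9/8, 51/16, 387/80, 4239/640, …
ICs: h(0) = 0, h′(0) = -9, h′′(0) = -9.

f: a_k = -3, -3, -6, -9, -15, -24, -39, -63, -102, …
g: a_k = 3, 0, -27/2, 0, 81/8, 0, -243/80, 0, 2187/4480, …
L₀ := L_f ⊗_s L_g (sym. prod.), ord ≤ 2.
h=∫₀ˣh₀: take L = L₀·Dx.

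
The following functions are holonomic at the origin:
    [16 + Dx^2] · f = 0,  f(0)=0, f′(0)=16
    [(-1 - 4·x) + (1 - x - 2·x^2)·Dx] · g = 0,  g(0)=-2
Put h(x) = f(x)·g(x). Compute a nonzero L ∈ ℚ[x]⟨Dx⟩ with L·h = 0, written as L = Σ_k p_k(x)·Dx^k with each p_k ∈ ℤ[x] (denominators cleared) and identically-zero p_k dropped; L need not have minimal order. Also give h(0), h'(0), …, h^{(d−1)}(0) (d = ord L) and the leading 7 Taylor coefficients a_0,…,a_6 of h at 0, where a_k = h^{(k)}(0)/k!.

f: a_k = 0, 16, 0, -128/3, 0, 512/15, 0, …
g: a_k = -2, -2, -6, -10, -22, -42, -86, …
L₀ := L_f ⊗_s L_g (sym. prod.), ord ≤ 2.
L = (-12 + 16·x + 32·x^2) + (2 + 8·x)·Dx + (-1 + x + 2·x^2)·Dx^2  (order 2).
h: a_k = 0, -32, -32, -32/3, -224/3, -2464/15, -1568/5, …
ICs: h(0) = 0, h′(0) = -32.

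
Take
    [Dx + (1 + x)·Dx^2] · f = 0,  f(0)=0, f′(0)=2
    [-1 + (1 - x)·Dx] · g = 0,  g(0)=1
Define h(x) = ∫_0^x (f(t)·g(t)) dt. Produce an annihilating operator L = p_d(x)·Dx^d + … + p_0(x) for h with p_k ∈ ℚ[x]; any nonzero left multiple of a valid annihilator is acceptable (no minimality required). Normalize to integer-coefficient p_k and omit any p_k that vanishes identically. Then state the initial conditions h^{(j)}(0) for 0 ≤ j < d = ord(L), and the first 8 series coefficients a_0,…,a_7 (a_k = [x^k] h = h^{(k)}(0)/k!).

L = Dx + (1 + 3·x)·Dx^2 + (-1 + x^2)·Dx^3  (order 3).
h: a_k = 0, 0, 1, 1/3, 5/12, 7/30, 47/180, 37/210, …
ICs: h(0) = 0, h′(0) = 0, h′′(0) = 2.

f: a_k = 0, 2, -1, 2/3, -1/2, 2/5, -1/3, 2/7, …
g: a_k = 1, 1, 1, 1, 1, 1, 1, 1, …
L₀ := L_f ⊗_s L_g (sym. prod.), ord ≤ 2.
h=∫h₀ ⇒ L = L₀·Dx.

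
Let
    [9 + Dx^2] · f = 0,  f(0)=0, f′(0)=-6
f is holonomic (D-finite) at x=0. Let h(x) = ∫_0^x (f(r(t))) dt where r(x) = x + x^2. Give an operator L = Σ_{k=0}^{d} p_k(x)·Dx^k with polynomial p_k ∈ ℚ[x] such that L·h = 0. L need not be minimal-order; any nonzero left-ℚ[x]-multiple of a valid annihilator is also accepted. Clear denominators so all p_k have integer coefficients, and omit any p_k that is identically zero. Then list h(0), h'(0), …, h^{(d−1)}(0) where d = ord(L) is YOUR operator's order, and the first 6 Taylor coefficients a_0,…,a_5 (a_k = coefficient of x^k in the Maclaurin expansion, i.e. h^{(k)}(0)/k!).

f: a_k = 0, -6, 0, 9, 0, -81/20, …
Substitute x→r, Dx→(1/r')Dx; clear ⇒ L₀.
h=∫₀ˣh₀: take L = L₀·Dx.
L = (9 + 54·x + 108·x^2 + 72·x^3)·Dx - 2·Dx^2 + (1 + 2·x)·Dx^3  (order 3).
h: a_k = 0, 0, -3, -2, 9/4, 27/5, …
ICs: h(0) = 0, h′(0) = 0, h′′(0) = -6.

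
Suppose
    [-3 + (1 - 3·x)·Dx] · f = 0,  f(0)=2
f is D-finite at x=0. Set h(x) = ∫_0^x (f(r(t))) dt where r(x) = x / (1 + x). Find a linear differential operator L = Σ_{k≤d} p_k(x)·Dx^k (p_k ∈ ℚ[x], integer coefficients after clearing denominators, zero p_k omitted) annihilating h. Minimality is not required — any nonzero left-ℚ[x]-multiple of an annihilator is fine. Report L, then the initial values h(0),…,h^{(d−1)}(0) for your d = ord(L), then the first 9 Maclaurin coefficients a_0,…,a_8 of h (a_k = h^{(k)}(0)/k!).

L = 3·Dx + (-1 + x + 2·x^2)·Dx^2  (order 2).
h: a_k = 0, 2, 3, 4, 6, 48/5, 16, 192/7, 48, …
ICs: h(0) = 0, h′(0) = 2.

f: a_k = 2, 6, 18, 54, 162, 486, 1458, 4374, 13122, …
Substitute x→r, Dx→(1/r')Dx; clear ⇒ L₀.
∫: right-multiply L₀ by Dx.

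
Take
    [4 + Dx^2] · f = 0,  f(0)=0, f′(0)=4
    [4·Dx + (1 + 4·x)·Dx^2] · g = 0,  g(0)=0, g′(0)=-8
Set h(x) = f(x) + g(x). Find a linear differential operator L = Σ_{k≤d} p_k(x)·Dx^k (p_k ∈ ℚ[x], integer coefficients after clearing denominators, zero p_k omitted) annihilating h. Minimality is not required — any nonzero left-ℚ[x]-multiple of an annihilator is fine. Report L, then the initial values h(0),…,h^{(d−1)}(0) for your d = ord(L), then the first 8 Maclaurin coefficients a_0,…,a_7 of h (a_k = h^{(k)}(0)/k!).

f: a_k = 0, 4, 0, -8/3, 0, 8/15, 0, -16/315, …
g: a_k = 0, -8, 16, -128/3, 128, -2048/5, 4096/3, -32768/7, …
L₀ := lclm(L_f,L_g); ord L₀ ≤ 2+2.
L = (400 + 128·x + 256·x^2)·Dx + (36 + 176·x + 192·x^2 + 256·x^3)·Dx^2 + (100 + 32·x + 64·x^2)·Dx^3 + (9 + 44·x + 48·x^2 + 64·x^3)·Dx^4  (order 4).
h: a_k = 0, -4, 16, -136/3, 128, -6136/15, 4096/3, -1474576/315, …
ICs: h(0) = 0, h′(0) = -4, h′′(0) = 32, h′′′(0) = -272.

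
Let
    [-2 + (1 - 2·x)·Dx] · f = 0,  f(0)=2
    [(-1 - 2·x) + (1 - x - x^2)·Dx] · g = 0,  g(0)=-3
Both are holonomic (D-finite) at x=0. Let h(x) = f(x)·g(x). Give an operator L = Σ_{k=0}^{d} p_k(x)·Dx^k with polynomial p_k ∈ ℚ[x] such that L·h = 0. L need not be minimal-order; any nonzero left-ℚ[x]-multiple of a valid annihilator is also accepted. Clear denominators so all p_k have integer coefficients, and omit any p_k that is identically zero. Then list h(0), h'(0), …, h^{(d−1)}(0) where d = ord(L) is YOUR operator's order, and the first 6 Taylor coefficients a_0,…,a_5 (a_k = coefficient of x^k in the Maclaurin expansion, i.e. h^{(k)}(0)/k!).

L = (-3 + 2·x + 6·x^2) + (1 - 3·x + x^2 + 2·x^3)·Dx  (order 1).
h: a_k = -6, -18, -48, -114, -258, -564, …
ICs: h(0) = -6.

f: a_k = 2, 4, 8, 16, 32, 64, …
g: a_k = -3, -3, -6, -9, -15, -24, …
Product ⇒ symmetric product L₀, ord ≤ 1.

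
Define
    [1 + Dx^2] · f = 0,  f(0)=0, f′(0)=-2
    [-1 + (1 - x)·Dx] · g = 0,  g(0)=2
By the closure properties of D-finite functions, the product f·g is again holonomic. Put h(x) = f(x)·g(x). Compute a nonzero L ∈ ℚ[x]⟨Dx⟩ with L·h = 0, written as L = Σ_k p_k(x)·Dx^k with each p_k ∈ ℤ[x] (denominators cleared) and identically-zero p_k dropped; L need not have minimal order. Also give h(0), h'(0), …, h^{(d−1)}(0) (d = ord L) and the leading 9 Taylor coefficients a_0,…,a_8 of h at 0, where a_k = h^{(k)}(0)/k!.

f: a_k = 0, -2, 0, 1/3, 0, -1/60, 0, 1/2520, 0, …
g: a_k = 2, 2, 2, 2, 2, 2, 2, 2, 2, …
Product ⇒ symmetric product L₀, ord ≤ 2.
L = (-1 + x) + 2·Dx + (-1 + x)·Dx^2  (order 2).
h: a_k = 0, -4, -4, -10/3, -10/3, -101/30, -101/30, -4241/1260, -4241/1260, …
ICs: h(0) = 0, h′(0) = -4.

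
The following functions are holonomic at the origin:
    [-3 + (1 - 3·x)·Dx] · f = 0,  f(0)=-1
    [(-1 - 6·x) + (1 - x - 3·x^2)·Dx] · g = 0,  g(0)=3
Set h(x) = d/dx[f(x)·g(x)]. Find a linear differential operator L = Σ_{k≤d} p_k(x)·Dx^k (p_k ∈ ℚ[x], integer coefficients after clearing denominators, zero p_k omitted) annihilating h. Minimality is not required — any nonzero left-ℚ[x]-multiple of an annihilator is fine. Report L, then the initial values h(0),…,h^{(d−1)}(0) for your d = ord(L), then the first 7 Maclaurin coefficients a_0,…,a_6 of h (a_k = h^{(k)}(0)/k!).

f: a_k = -1, -3, -9, -27, -81, -243, -729, …
g: a_k = 3, 3, 12, 21, 57, 120, 291, …
Sym-product of L_f,L_g gives L₀ (≤ ord 1).
Derive L from L₀ (diff closure).
L = (32 - 54·x - 216·x^2 + 972·x^4) + (-4 + 16·x + 27·x^2 - 144·x^3 + 243·x^5)·Dx  (order 1).
h: a_k = -12, -96, -495, -2208, -8880, -33714, -122556, …
ICs: h(0) = -12.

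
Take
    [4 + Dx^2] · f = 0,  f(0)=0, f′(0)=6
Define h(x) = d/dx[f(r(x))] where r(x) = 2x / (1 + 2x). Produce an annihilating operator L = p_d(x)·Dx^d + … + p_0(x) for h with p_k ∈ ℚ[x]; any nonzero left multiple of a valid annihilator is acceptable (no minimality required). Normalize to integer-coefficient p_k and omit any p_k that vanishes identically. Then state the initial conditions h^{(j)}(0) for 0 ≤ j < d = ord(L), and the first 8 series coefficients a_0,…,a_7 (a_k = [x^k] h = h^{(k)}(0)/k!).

f: a_k = 0, 6, 0, -4, 0, 4/5, 0, -8/105, …
L₀ from L_f via x↦r, Dx↦r'^{-1}Dx.
h₀' ⇒ L via d/dx closure of L₀.
L = (40 + 96·x + 96·x^2) + (12 + 72·x + 144·x^2 + 96·x^3)·Dx + (1 + 8·x + 24·x^2 + 32·x^3 + 16·x^4)·Dx^2  (order 2).
h: a_k = 12, -48, 48, 384, -2752, 11520, -565504/15, 1552384/15, …
ICs: h(0) = 12, h′(0) = -48.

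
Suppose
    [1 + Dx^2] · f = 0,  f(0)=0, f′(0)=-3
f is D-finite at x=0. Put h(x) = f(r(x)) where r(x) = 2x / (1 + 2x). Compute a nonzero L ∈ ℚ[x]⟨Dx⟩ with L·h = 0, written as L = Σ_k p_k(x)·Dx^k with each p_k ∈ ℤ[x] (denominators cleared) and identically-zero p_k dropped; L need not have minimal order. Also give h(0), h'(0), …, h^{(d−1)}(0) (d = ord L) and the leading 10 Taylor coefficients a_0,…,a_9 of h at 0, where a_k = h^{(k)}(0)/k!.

L = 4 + (4 + 24·x + 48·x^2 + 32·x^3)·Dx + (1 + 8·x + 24·x^2 + 32·x^3 + 16·x^4)·Dx^2  (order 2).
h: a_k = 0, -6, 12, -20, 24, -4/5, -120, 55448/105, -25456/15, 896716/189, …
ICs: h(0) = 0, h′(0) = -6.

f: a_k = 0, -3, 0, 1/2, 0, -1/40, 0, 1/1680, 0, -1/120960, …
f∘r: x↦r, Dx↦Dx/r' in L_f ⇒ L₀.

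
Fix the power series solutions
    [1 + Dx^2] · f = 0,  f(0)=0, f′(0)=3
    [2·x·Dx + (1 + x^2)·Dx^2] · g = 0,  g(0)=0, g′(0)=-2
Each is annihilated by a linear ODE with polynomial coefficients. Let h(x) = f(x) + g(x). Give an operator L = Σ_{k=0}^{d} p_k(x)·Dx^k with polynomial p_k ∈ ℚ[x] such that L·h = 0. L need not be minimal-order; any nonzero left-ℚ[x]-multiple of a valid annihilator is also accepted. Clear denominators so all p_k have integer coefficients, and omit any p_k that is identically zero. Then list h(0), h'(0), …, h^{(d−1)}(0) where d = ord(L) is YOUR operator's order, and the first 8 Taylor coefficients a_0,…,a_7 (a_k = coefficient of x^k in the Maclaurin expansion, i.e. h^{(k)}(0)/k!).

L = (-22·x + 28·x^3 + 2·x^5)·Dx + (-1 + 7·x^2 + 9·x^4 + x^6)·Dx^2 + (-22·x + 28·x^3 + 2·x^5)·Dx^3 + (-1 + 7·x^2 + 9·x^4 + x^6)·Dx^4  (order 4).
h: a_k = 0, 1, 0, 1/6, 0, -3/8, 0, 479/1680, …
ICs: h(0) = 0, h′(0) = 1, h′′(0) = 0, h′′′(0) = 1.

f: a_k = 0, 3, 0, -1/2, 0, 1/40, 0, -1/1680, …
g: a_k = 0, -2, 0, 2/3, 0, -2/5, 0, 2/7, …
h₀=f+g: left-lcm gives L₀, ord ≤ 4.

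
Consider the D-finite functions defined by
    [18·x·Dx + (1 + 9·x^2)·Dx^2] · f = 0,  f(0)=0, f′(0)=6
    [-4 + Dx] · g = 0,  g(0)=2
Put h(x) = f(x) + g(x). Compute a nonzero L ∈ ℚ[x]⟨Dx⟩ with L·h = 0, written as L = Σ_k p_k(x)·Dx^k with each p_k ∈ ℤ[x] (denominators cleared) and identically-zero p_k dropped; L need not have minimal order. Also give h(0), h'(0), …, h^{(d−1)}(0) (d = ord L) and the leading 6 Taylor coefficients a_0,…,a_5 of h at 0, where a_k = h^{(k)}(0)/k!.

f: a_k = 0, 6, 0, -18, 0, 486/5, …
g: a_k = 2, 8, 16, 64/3, 64/3, 256/15, …
f+g: L₀ = lclm(L_f,L_g), ord ≤ 2+1.
L = (36 - 144·x - 972·x^2 - 1296·x^3)·Dx + (-17 + 99·x^2 - 648·x^4)·Dx^2 + (2 + 9·x + 36·x^2 + 81·x^3 + 162·x^4)·Dx^3  (order 3).
h: a_k = 2, 14, 16, 10/3, 64/3, 1714/15, …
ICs: h(0) = 2, h′(0) = 14, h′′(0) = 32.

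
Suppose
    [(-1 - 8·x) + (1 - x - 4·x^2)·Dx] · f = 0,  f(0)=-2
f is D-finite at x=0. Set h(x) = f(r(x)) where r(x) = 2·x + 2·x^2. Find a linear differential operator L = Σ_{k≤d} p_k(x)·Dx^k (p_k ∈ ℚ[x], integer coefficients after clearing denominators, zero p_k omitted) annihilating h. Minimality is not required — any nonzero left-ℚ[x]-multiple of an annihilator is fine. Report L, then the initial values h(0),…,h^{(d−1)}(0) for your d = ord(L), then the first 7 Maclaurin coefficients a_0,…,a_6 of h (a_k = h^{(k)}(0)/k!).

L = (2 + 36·x + 96·x^2 + 64·x^3) + (-1 + 2·x + 18·x^2 + 32·x^3 + 16·x^4)·Dx  (order 1).
h: a_k = -2, -4, -44, -224, -1400, -8304, -49680, …
ICs: h(0) = -2.

f: a_k = -2, -2, -10, -18, -58, -130, -362, …
Change of var in L_f (x↦r) gives L₀.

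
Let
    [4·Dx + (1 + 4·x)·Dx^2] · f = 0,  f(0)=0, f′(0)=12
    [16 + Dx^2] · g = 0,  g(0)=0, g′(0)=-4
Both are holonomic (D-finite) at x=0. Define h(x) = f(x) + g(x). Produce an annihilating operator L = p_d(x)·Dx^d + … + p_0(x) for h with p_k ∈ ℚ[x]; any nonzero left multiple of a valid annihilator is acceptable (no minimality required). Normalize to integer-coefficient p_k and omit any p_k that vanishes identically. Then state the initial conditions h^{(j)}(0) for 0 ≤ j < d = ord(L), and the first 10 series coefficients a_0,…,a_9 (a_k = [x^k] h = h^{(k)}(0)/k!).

L = (448 + 512·x + 1024·x^2)·Dx + (48 + 320·x + 768·x^2 + 1024·x^3)·Dx^2 + (28 + 32·x + 64·x^2)·Dx^3 + (3 + 20·x + 48·x^2 + 64·x^3)·Dx^4  (order 4).
h: a_k = 0, 8, -24, 224/3, -192, 9088/15, -2048, 2212864/315, -24576, 247724032/2835, …
ICs: h(0) = 0, h′(0) = 8, h′′(0) = -48, h′′′(0) = 448.

f: a_k = 0, 12, -24, 64, -192, 3072/5, -2048, 49152/7, -24576, 262144/3, …
g: a_k = 0, -4, 0, 32/3, 0, -128/15, 0, 1024/315, 0, -2048/2835, …
f+g: L₀ = lclm(L_f,L_g), ord ≤ 2+2.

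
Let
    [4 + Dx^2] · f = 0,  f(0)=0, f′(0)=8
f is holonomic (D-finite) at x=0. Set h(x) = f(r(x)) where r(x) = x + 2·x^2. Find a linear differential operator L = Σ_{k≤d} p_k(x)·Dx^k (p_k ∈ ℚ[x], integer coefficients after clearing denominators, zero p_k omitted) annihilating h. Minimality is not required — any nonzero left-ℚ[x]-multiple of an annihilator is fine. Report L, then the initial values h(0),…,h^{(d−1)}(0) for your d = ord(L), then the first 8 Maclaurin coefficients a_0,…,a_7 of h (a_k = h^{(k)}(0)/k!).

f: a_k = 0, 8, 0, -16/3, 0, 16/15, 0, -32/315, …
h₀=f(r): pull back L_f along r ⇒ L₀.
L = (4 + 48·x + 192·x^2 + 256·x^3) - 4·Dx + (1 + 4·x)·Dx^2  (order 2).
h: a_k = 0, 8, 16, -16/3, -32, -944/15, -32, 13408/315, …
ICs: h(0) = 0, h′(0) = 8.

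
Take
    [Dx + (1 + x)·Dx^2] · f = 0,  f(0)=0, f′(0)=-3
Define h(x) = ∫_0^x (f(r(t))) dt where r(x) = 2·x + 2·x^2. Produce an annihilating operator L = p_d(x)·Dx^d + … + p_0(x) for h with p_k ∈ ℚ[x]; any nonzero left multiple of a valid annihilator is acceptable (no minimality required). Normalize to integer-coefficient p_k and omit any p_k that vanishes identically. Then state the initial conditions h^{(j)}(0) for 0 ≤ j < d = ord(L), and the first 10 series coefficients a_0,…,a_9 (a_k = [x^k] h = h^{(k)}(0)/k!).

f: a_k = 0, -3, 3/2, -1, 3/4, -3/5, 1/2, -3/7, 3/8, -1/3, …
Substitute x→r, Dx→(1/r')Dx; clear ⇒ L₀.
∫: right-multiply L₀ by Dx.
L = (4·x + 4·x^2)·Dx^2 + (1 + 4·x + 6·x^2 + 4·x^3)·Dx^3  (order 3).
h: a_k = 0, 0, -3, 0, 1, -6/5, 4/5, 0, -6/7, 4/3, …
ICs: h(0) = 0, h′(0) = 0, h′′(0) = -6.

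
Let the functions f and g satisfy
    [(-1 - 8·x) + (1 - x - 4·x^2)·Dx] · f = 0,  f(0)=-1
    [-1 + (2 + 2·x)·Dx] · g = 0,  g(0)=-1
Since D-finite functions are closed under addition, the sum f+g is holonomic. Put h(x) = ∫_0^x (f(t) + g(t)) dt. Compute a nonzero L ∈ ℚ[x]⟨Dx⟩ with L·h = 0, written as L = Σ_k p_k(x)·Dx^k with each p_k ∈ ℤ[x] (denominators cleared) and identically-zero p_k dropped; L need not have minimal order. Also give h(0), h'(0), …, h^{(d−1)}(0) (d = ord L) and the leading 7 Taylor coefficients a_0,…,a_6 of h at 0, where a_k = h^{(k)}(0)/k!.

f: a_k = -1, -1, -5, -9, -29, -65, -181, …
g: a_k = -1, -1/2, 1/8, -1/16, 5/128, -7/256, 21/1024, …
f+g: L₀ = lclm(L_f,L_g), ord ≤ 1+1.
∫: right-multiply L₀ by Dx.
L = (-21 - 75·x - 228·x^2 - 160·x^3)·Dx + (41 + 174·x + 609·x^2 + 872·x^3 + 400·x^4)·Dx^2 + (-2 - 38·x - 30·x^2 + 198·x^3 + 352·x^4 + 160·x^5)·Dx^3  (order 3).
h: a_k = 0, -2, -3/4, -13/8, -145/64, -3707/640, -5549/512, …
ICs: h(0) = 0, h′(0) = -2, h′′(0) = -3/2.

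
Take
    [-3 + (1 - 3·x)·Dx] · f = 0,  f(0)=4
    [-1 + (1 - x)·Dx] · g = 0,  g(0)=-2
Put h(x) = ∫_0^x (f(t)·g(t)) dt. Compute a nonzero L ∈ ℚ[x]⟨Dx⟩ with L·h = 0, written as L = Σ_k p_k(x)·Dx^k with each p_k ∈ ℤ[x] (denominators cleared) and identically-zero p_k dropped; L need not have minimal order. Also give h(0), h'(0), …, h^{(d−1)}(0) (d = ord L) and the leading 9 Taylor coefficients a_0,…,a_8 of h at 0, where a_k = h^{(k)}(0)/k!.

L = (-4 + 6·x)·Dx + (1 - 4·x + 3·x^2)·Dx^2  (order 2).
h: a_k = 0, -8, -16, -104/3, -80, -968/5, -1456/3, -8744/7, -3280, …
ICs: h(0) = 0, h′(0) = -8.

f: a_k = 4, 12, 36, 108, 324, 972, 2916, 8748, 26244, …
g: a_k = -2, -2, -2, -2, -2, -2, -2, -2, -2, …
L₀ := L_f ⊗_s L_g (sym. prod.), ord ≤ 1.
Integrate: L := L₀·Dx.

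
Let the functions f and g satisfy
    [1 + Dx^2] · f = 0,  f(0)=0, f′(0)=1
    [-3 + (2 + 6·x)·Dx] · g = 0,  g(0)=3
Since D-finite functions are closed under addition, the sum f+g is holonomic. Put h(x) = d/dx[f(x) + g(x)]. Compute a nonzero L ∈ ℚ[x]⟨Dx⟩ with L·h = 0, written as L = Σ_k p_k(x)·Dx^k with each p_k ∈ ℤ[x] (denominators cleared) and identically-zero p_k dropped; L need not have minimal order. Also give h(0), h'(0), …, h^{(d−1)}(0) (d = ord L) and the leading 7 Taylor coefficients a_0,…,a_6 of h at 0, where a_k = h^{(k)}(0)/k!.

L = (-417 - 72·x - 108·x^2) + (-62 - 234·x - 216·x^2 - 216·x^3)·Dx + (-417 - 72·x - 108·x^2)·Dx^2 + (-62 - 234·x - 216·x^2 - 216·x^3)·Dx^3  (order 3).
h: a_k = 11/2, -27/4, 235/16, -1215/32, 76577/768, -137781/512, 68201467/92160, …
ICs: h(0) = 11/2, h′(0) = -27/4, h′′(0) = 235/8.

f: a_k = 0, 1, 0, -1/6, 0, 1/120, 0, …
g: a_k = 3, 9/2, -27/8, 81/16, -1215/128, 5103/256, -45927/1024, …
Weyl lclm of L_f,L_g ⇒ L₀ (ord ≤ 3).
Differentiate: ansatz ord ≤ ord L₀ ⇒ L.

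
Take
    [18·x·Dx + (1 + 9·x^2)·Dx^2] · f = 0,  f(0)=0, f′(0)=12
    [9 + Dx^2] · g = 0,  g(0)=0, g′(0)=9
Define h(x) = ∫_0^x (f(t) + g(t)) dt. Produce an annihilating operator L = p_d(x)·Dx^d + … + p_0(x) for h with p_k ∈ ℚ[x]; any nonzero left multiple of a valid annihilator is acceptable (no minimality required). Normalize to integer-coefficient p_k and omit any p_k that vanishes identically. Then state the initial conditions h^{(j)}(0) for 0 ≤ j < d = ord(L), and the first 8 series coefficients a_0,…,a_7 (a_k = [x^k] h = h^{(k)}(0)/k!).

f: a_k = 0, 12, 0, -36, 0, 972/5, 0, -8748/7, …
g: a_k = 0, 9, 0, -27/2, 0, 243/40, 0, -729/560, …
h₀=f+g: left-lcm gives L₀, ord ≤ 4.
∫: right-multiply L₀ by Dx.
L = (-1782·x + 20412·x^3 + 13122·x^5)·Dx^2 + (-9 + 567·x^2 + 6561·x^4 + 6561·x^6)·Dx^3 + (-198·x + 2268·x^3 + 1458·x^5)·Dx^4 + (-1 + 63·x^2 + 729·x^4 + 729·x^6)·Dx^5  (order 5).
h: a_k = 0, 0, 21/2, 0, -99/8, 0, 2673/80, 0, …
ICs: h(0) = 0, h′(0) = 0, h′′(0) = 21, h′′′(0) = 0, h′′′′(0) = -297.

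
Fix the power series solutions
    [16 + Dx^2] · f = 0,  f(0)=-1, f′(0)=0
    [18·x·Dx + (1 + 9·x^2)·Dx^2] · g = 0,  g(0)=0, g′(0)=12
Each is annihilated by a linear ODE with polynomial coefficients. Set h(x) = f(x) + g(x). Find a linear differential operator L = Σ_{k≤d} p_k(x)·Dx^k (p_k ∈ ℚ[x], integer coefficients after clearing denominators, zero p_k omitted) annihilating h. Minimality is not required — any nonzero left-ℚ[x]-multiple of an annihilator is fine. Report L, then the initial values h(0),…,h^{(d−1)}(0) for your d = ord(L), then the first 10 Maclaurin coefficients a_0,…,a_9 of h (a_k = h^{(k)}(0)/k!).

f: a_k = -1, 0, 8, 0, -32/3, 0, 256/45, 0, -512/315, 0, …
g: a_k = 0, 12, 0, -36, 0, 972/5, 0, -8748/7, 0, 8748, …
Weyl lclm of L_f,L_g ⇒ L₀ (ord ≤ 4).
L = (-13248·x + 181440·x^3 + 186624·x^5)·Dx + (-16 + 6048·x^2 + 66096·x^4 + 93312·x^6)·Dx^2 + (-828·x + 11340·x^3 + 11664·x^5)·Dx^3 + (-1 + 378·x^2 + 4131·x^4 + 5832·x^6)·Dx^4  (order 4).
h: a_k = -1, 12, 8, -36, -32/3, 972/5, 256/45, -8748/7, -512/315, 8748, …
ICs: h(0) = -1, h′(0) = 12, h′′(0) = 16, h′′′(0) = -216.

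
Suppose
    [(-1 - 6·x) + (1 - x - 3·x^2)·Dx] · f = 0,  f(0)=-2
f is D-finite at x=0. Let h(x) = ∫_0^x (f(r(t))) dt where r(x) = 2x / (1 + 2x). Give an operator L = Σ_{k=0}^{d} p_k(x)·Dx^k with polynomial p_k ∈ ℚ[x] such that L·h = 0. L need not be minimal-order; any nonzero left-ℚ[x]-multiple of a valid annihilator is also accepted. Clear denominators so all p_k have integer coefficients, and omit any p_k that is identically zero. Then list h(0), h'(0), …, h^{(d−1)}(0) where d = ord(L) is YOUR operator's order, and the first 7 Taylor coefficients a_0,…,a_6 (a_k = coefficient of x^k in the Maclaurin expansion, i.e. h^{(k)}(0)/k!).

L = (2 + 28·x)·Dx + (-1 - 4·x + 8·x^2 + 24·x^3)·Dx^2  (order 2).
h: a_k = 0, -2, -2, -8, 0, -288/5, 96, …
ICs: h(0) = 0, h′(0) = -2.

f: a_k = -2, -2, -8, -14, -38, -80, -194, …
Change of var in L_f (x↦r) gives L₀.
h=∫h₀ ⇒ L = L₀·Dx.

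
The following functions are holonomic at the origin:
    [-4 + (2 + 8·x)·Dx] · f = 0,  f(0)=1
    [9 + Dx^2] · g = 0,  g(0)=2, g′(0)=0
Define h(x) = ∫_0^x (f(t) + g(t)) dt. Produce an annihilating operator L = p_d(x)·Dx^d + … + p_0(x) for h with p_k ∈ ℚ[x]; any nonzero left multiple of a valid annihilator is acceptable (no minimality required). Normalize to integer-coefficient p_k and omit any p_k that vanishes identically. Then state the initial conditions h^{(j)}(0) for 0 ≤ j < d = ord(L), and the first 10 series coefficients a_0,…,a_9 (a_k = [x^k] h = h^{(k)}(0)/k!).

f: a_k = 1, 2, -2, 4, -10, 28, -84, 264, -858, 2860, …
g: a_k = 2, 0, -9, 0, 27/4, 0, -81/40, 0, 729/2240, 0, …
Sum ⇒ L₀ = lclm(L_f,L_g) in ℚ(x)⟨Dx⟩.
Integrate: L := L₀·Dx.
L = (-378 - 1296·x - 2592·x^2)·Dx + (45 + 828·x + 3888·x^2 + 5184·x^3)·Dx^2 + (-42 - 144·x - 288·x^2)·Dx^3 + (5 + 92·x + 432·x^2 + 576·x^3)·Dx^4  (order 4).
h: a_k = 0, 3, 1, -11/3, 1, -13/20, 14/3, -3441/280, 33, -640397/6720, …
ICs: h(0) = 0, h′(0) = 3, h′′(0) = 2, h′′′(0) = -22.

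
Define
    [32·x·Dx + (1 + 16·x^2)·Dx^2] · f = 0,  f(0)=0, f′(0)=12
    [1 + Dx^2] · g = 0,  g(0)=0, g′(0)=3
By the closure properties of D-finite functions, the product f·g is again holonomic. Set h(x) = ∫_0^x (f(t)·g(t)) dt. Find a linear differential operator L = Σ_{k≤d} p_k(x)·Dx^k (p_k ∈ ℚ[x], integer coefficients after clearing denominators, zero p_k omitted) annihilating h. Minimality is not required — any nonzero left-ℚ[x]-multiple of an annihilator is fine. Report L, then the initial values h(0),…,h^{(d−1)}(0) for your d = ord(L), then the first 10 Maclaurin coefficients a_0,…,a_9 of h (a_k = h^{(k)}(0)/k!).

f: a_k = 0, 12, 0, -64, 0, 3072/5, 0, -49152/7, 0, 262144/3, …
g: a_k = 0, 3, 0, -1/2, 0, 1/40, 0, -1/1680, 0, 1/120960, …
Sym-product of L_f,L_g gives L₀ (≤ ord 4).
h=∫₀ˣh₀: take L = L₀·Dx.
L = (1105 + 51776·x^2 + 22016·x^4 + 16384·x^6 + 65536·x^8)·Dx + (2112·x + 35840·x^3 + 49152·x^5 + 262144·x^7)·Dx^2 + (1122 + 52352·x^2 + 27648·x^4 + 32768·x^6 + 131072·x^8)·Dx^3 + (2112·x + 35840·x^3 + 49152·x^5 + 262144·x^7)·Dx^4 + (17 + 576·x^2 + 5632·x^4 + 16384·x^6 + 65536·x^8)·Dx^5  (order 5).
h: a_k = 0, 0, 0, 12, 0, -198/5, 0, 3751/14, 0, -142493/60, …
ICs: h(0) = 0, h′(0) = 0, h′′(0) = 0, h′′′(0) = 72, h′′′′(0) = 0.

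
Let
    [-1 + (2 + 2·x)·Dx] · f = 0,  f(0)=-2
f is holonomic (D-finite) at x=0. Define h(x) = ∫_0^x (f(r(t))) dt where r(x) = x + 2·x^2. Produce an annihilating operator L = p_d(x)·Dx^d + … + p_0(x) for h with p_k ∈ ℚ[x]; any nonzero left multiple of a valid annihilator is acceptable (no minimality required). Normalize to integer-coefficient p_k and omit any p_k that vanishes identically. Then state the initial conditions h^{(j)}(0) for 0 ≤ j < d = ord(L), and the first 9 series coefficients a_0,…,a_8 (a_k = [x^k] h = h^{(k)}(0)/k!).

L = (-1 - 4·x)·Dx + (2 + 2·x + 4·x^2)·Dx^2  (order 2).
h: a_k = 0, -2, -1/2, -7/12, 7/32, 21/320, -119/768, 27/512, 791/8192, …
ICs: h(0) = 0, h′(0) = -2.

f: a_k = -2, -1, 1/4, -1/8, 5/64, -7/128, 21/512, -33/1024, 429/16384, …
h₀=f(r): pull back L_f along r ⇒ L₀.
∫: right-multiply L₀ by Dx.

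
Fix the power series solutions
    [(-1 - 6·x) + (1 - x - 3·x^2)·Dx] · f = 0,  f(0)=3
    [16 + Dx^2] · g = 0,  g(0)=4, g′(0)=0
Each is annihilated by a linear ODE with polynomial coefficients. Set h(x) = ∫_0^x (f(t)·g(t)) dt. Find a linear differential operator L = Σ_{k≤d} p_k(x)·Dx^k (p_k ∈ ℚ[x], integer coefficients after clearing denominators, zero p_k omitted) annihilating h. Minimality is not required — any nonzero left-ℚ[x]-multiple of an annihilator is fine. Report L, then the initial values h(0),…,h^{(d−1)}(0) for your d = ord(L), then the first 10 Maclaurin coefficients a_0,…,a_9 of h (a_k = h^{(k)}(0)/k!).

L = (-10 + 16·x + 48·x^2)·Dx + (2 + 12·x)·Dx^2 + (-1 + x + 3·x^2)·Dx^3  (order 3).
h: a_k = 0, 12, 6, -16, -3, -28/5, -32/3, -3244/105, -1531/30, -108944/945, …
ICs: h(0) = 0, h′(0) = 12, h′′(0) = 12.

f: a_k = 3, 3, 12, 21, 57, 120, 291, 651, 1524, 3477, …
g: a_k = 4, 0, -32, 0, 128/3, 0, -1024/45, 0, 2048/315, 0, …
h₀=f·g: eliminate ⇒ L₀, order ≤ 1·2.
∫: right-multiply L₀ by Dx.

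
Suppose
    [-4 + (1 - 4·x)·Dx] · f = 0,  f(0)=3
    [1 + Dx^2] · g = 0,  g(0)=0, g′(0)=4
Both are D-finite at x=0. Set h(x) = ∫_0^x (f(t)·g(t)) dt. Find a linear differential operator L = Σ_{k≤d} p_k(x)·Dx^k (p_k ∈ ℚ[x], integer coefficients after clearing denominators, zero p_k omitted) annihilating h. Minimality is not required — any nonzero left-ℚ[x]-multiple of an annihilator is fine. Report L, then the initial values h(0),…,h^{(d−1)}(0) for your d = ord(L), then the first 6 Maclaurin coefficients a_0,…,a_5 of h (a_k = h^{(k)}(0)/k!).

L = (-1 + 4·x)·Dx + 8·Dx^2 + (-1 + 4·x)·Dx^3  (order 3).
h: a_k = 0, 0, 6, 16, 95/2, 152, …
ICs: h(0) = 0, h′(0) = 0, h′′(0) = 12.

f: a_k = 3, 12, 48, 192, 768, 3072, …
g: a_k = 0, 4, 0, -2/3, 0, 1/30, …
Sym-product of L_f,L_g gives L₀ (≤ ord 2).
h=∫h₀ ⇒ L = L₀·Dx.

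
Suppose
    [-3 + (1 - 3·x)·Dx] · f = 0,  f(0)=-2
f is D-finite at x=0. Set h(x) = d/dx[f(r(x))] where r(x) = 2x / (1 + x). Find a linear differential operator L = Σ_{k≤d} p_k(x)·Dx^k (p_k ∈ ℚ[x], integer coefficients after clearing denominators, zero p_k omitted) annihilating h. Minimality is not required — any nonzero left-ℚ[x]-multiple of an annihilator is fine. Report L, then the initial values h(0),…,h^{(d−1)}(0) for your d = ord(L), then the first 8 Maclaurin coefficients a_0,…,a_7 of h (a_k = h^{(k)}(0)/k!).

f: a_k = -2, -6, -18, -54, -162, -486, -1458, -4374, …
Substitute x→r, Dx→(1/r')Dx; clear ⇒ L₀.
Differentiate: ansatz ord ≤ ord L₀ ⇒ L.
L = 10 + (-1 + 5·x)·Dx  (order 1).
h: a_k = -12, -120, -900, -6000, -37500, -225000, -1312500, -7500000, …
ICs: h(0) = -12.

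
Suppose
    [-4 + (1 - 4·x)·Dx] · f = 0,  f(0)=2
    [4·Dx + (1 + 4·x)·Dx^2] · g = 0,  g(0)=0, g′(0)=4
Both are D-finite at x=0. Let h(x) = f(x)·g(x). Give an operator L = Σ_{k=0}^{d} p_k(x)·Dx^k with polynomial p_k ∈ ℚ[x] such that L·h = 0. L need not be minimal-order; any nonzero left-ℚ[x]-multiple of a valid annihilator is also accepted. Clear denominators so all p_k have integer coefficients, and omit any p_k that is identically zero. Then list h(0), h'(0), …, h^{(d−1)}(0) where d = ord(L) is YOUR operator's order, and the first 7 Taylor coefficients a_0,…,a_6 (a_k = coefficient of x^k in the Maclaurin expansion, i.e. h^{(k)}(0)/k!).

L = 16 + (4 + 48·x)·Dx + (-1 + 16·x^2)·Dx^2  (order 2).
h: a_k = 0, 8, 16, 320/3, 896/3, 24064/15, 75776/15, …
ICs: h(0) = 0, h′(0) = 8.

f: a_k = 2, 8, 32, 128, 512, 2048, 8192, …
g: a_k = 0, 4, -8, 64/3, -64, 1024/5, -2048/3, …
Product ⇒ symmetric product L₀, ord ≤ 2.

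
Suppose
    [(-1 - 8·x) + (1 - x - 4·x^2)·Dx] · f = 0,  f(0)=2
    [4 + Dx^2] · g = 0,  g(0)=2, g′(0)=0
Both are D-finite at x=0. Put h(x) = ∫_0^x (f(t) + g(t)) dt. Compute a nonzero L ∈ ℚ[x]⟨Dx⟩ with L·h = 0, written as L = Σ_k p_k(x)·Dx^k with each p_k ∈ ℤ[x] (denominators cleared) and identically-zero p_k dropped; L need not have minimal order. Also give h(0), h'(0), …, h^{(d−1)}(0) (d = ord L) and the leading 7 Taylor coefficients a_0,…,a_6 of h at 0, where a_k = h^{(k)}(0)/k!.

L = (116 + 1008·x + 968·x^2 + 2688·x^3 + 640·x^4 + 1024·x^5)·Dx + (-28 - 4·x + 8·x^2 + 200·x^3 + 480·x^4 + 384·x^5 + 512·x^6)·Dx^2 + (29 + 252·x + 242·x^2 + 672·x^3 + 160·x^4 + 256·x^5)·Dx^3 + (-7 - x + 2·x^2 + 50·x^3 + 120·x^4 + 96·x^5 + 128·x^6)·Dx^4  (order 4).
h: a_k = 0, 4, 1, 2, 9/2, 178/15, 65/3, …
ICs: h(0) = 0, h′(0) = 4, h′′(0) = 2, h′′′(0) = 12.

f: a_k = 2, 2, 10, 18, 58, 130, 362, …
g: a_k = 2, 0, -4, 0, 4/3, 0, -8/45, …
L₀ := lclm(L_f,L_g); ord L₀ ≤ 1+2.
h=∫₀ˣh₀: take L = L₀·Dx.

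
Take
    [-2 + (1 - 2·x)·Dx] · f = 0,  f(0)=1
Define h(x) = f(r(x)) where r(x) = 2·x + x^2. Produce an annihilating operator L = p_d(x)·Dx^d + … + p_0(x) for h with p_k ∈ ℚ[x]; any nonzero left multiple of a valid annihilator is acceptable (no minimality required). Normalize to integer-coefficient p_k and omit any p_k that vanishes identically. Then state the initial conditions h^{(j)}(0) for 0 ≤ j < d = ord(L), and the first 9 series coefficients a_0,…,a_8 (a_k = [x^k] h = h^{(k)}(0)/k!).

L = (4 + 4·x) + (-1 + 4·x + 2·x^2)·Dx  (order 1).
h: a_k = 1, 4, 18, 80, 356, 1584, 7048, 31360, 139536, …
ICs: h(0) = 1.

f: a_k = 1, 2, 4, 8, 16, 32, 64, 128, 256, …
f∘r: x↦r, Dx↦Dx/r' in L_f ⇒ L₀.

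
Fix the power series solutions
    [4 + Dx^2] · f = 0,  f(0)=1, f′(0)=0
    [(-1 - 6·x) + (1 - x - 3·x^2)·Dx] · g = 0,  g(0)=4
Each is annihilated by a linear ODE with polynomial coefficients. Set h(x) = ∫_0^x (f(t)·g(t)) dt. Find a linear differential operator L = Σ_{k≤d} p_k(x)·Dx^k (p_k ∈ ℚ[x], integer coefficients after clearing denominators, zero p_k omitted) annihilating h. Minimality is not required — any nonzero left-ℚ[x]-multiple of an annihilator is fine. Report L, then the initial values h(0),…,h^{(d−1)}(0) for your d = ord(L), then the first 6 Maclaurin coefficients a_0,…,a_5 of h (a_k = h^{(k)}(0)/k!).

L = (2 + 4·x + 12·x^2)·Dx + (2 + 12·x)·Dx^2 + (-1 + x + 3·x^2)·Dx^3  (order 3).
h: a_k = 0, 4, 2, 8/3, 5, 28/3, …
ICs: h(0) = 0, h′(0) = 4, h′′(0) = 4.

f: a_k = 1, 0, -2, 0, 2/3, 0, …
g: a_k = 4, 4, 16, 28, 76, 160, …
Sym-product of L_f,L_g gives L₀ (≤ ord 2).
∫: right-multiply L₀ by Dx.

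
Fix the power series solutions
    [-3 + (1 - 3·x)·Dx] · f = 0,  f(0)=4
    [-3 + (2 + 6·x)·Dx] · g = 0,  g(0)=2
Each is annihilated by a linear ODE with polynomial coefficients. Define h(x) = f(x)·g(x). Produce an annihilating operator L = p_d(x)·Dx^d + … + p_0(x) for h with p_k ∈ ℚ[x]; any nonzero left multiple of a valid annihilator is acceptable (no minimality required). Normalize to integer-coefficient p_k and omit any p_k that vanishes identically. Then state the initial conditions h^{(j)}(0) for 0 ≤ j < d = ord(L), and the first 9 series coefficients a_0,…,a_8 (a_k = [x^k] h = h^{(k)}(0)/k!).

L = (9 + 9·x) + (-2 + 18·x^2)·Dx  (order 1).
h: a_k = 8, 36, 99, 621/2, 14499/16, 88695/32, 1049031/128, 6366357/256, 302770467/4096, …
ICs: h(0) = 8.

f: a_k = 4, 12, 36, 108, 324, 972, 2916, 8748, 26244, …
g: a_k = 2, 3, -9/4, 27/8, -405/64, 1701/128, -15309/512, 72171/1024, -2814669/16384, …
Product ⇒ symmetric product L₀, ord ≤ 1.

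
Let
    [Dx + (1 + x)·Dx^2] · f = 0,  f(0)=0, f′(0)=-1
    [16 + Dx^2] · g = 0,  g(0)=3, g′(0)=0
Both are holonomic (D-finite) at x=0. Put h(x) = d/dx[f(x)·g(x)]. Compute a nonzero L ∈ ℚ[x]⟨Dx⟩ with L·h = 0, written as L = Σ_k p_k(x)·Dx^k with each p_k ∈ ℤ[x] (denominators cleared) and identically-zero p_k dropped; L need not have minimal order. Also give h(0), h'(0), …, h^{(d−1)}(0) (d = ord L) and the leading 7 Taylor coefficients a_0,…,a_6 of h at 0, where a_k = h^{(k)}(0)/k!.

L = (96160 + 647168·x + 1757184·x^2 + 2482176·x^3 + 1931264·x^4 + 786432·x^5 + 131072·x^6) + (13728 + 74144·x + 156160·x^2 + 161280·x^3 + 81920·x^4 + 16384·x^5)·Dx + (13546 + 87008·x + 228848·x^2 + 316416·x^3 + 242944·x^4 + 98304·x^5 + 16384·x^6)·Dx^2 + (858 + 4634·x + 9760·x^2 + 10080·x^3 + 5120·x^4 + 1024·x^5)·Dx^3 + (471 + 2910·x + 7439·x^2 + 10080·x^3 + 7640·x^4 + 3072·x^5 + 512·x^6)·Dx^4  (order 4).
h: a_k = -3, 3, 69, -45, -123, 63, 377/5, …
ICs: h(0) = -3, h′(0) = 3, h′′(0) = 138, h′′′(0) = -270.

f: a_k = 0, -1, 1/2, -1/3, 1/4, -1/5, 1/6, …
g: a_k = 3, 0, -24, 0, 32, 0, -256/15, …
Sym-product of L_f,L_g gives L₀ (≤ ord 4).
h=h₀': d/dx-closure on L₀ ⇒ L.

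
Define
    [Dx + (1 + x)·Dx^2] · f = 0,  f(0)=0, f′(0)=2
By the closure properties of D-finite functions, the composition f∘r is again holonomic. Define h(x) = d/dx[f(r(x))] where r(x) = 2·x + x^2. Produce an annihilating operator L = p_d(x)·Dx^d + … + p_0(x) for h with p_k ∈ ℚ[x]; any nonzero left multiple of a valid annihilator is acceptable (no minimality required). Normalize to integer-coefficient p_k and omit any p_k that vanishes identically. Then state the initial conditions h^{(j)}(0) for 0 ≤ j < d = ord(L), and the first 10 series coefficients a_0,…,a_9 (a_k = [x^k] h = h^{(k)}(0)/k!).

f: a_k = 0, 2, -1, 2/3, -1/2, 2/5, -1/3, 2/7, -1/4, 2/9, …
Change of var in L_f (x↦r) gives L₀.
h=h₀': d/dx-closure on L₀ ⇒ L.
L = 1 + (1 + x)·Dx  (order 1).
h: a_k = 4, -4, 4, -4, 4, -4, 4, -4, 4, -4, …
ICs: h(0) = 4.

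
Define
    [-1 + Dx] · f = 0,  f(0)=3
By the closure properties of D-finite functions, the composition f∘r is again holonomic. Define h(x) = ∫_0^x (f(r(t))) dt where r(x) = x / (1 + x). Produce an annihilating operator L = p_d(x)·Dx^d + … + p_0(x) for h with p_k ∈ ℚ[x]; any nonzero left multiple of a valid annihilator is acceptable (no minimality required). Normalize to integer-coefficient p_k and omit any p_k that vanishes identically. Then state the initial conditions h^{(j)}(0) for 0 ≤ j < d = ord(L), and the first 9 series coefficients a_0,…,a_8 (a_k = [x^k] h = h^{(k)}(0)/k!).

L = -Dx + (1 + 2·x + x^2)·Dx^2  (order 2).
h: a_k = 0, 3, 3/2, -1/2, 1/8, 1/40, -19/240, 151/1680, -1091/13440, …
ICs: h(0) = 0, h′(0) = 3.

f: a_k = 3, 3, 3/2, 1/2, 1/8, 1/40, 1/240, 1/1680, 1/13440, …
Substitute x→r, Dx→(1/r')Dx; clear ⇒ L₀.
h=∫h₀ ⇒ L = L₀·Dx.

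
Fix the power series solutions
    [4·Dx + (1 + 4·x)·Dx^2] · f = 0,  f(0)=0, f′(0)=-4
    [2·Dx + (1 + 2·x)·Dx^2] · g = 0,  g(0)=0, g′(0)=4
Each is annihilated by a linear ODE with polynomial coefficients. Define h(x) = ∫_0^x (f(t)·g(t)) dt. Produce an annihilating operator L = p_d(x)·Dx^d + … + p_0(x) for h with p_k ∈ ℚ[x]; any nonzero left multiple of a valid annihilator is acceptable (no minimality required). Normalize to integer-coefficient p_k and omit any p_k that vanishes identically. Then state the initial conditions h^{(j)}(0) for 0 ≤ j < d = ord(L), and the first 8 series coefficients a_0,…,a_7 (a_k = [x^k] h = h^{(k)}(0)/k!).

f: a_k = 0, -4, 8, -64/3, 64, -1024/5, 2048/3, -16384/7, …
g: a_k = 0, 4, -4, 16/3, -8, 64/5, -64/3, 256/7, …
L₀ := L_f ⊗_s L_g (sym. prod.), ord ≤ 4.
Integrate: L := L₀·Dx.
L = (160 + 768·x + 1024·x^2)·Dx^2 + (264 + 2144·x + 5760·x^2 + 5120·x^3)·Dx^3 + (64 + 720·x + 2976·x^2 + 5376·x^3 + 3584·x^4)·Dx^4 + (3 + 44·x + 252·x^2 + 704·x^3 + 960·x^4 + 512·x^5)·Dx^5  (order 5).
h: a_k = 0, 0, 0, -16/3, 12, -416/15, 208/3, -8384/45, …
ICs: h(0) = 0, h′(0) = 0, h′′(0) = 0, h′′′(0) = -32, h′′′′(0) = 288.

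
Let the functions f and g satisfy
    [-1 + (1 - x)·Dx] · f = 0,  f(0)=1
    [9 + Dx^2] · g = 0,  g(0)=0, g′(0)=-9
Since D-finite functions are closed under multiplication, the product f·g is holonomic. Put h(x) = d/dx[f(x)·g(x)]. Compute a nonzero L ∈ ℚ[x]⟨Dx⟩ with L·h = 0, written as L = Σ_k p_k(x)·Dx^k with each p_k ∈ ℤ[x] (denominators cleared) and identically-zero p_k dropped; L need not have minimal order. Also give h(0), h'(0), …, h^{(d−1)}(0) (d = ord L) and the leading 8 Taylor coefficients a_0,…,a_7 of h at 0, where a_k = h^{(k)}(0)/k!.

L = (7 - 18·x + 9·x^2) + (-2 + 2·x)·Dx + (1 - 2·x + x^2)·Dx^2  (order 2).
h: a_k = -9, -18, 27/2, 18, -63/8, -189/20, -153/80, -153/70, …
ICs: h(0) = -9, h′(0) = -18.

f: a_k = 1, 1, 1, 1, 1, 1, 1, 1, …
g: a_k = 0, -9, 0, 27/2, 0, -243/40, 0, 729/560, …
Sym-product of L_f,L_g gives L₀ (≤ ord 2).
Differentiate: ansatz ord ≤ ord L₀ ⇒ L.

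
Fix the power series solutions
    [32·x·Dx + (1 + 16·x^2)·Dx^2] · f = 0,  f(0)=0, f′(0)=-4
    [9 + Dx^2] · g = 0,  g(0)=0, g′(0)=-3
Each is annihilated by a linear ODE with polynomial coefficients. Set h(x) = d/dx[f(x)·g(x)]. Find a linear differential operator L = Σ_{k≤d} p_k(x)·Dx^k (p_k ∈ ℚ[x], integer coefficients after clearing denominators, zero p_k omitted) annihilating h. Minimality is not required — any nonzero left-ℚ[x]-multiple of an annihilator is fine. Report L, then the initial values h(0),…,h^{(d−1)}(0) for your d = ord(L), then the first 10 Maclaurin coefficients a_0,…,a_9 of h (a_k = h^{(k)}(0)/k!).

L = (2922993 + 113986656·x^2 + 3239661312·x^4 + 5952061440·x^6 + 4156489728·x^8 - 7644119040·x^10 + 110075314176·x^12) + (1760832·x + 128480256·x^3 + 1888911360·x^5 + 5308416000·x^7 + 15288238080·x^9 + 48922361856·x^11)·Dx + (341202 + 13887168·x^2 + 389230080·x^4 + 940474368·x^6 + 1603141632·x^8 + 3737124864·x^10 + 24461180928·x^12)·Dx^2 + (195648·x + 14275584·x^3 + 209879040·x^5 + 589824000·x^7 + 1698693120·x^9 + 5435817984·x^11)·Dx^3 + (1825 + 135776·x^2 + 3251968·x^4 + 31014912·x^6 + 126812160·x^8 + 509607936·x^10 + 1358954496·x^12)·Dx^4  (order 4).
h: a_k = 0, 24, 0, -328, 0, 4311, 0, -63906, 0, 1652080061/1680, …
ICs: h(0) = 0, h′(0) = 24, h′′(0) = 0, h′′′(0) = -1968.

f: a_k = 0, -4, 0, 64/3, 0, -1024/5, 0, 16384/7, 0, -262144/9, …
g: a_k = 0, -3, 0, 9/2, 0, -81/40, 0, 243/560, 0, -243/4480, …
Sym-product of L_f,L_g gives L₀ (≤ ord 4).
h=h₀': d/dx-closure on L₀ ⇒ L.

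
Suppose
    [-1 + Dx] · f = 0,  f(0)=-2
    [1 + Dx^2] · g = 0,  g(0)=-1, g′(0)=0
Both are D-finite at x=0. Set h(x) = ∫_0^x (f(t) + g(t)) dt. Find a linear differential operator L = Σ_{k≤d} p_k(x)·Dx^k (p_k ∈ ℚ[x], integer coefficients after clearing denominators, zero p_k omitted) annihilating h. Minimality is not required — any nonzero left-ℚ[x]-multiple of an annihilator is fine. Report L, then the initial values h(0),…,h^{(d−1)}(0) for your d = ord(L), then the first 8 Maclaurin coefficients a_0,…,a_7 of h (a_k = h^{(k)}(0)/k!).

L = -Dx + Dx^2 - Dx^3 + Dx^4  (order 4).
h: a_k = 0, -3, -1, -1/6, -1/12, -1/40, -1/360, -1/5040, …
ICs: h(0) = 0, h′(0) = -3, h′′(0) = -2, h′′′(0) = -1.

f: a_k = -2, -2, -1, -1/3, -1/12, -1/60, -1/360, -1/2520, …
g: a_k = -1, 0, 1/2, 0, -1/24, 0, 1/720, 0, …
Weyl lclm of L_f,L_g ⇒ L₀ (ord ≤ 3).
h=∫h₀ ⇒ L = L₀·Dx.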